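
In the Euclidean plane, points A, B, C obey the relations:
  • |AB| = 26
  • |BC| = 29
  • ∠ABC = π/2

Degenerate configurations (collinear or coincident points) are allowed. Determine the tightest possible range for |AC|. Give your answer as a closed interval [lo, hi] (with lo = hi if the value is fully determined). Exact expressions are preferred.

|AC| = √(1517)  (≈ 38.9487)

|AB| ∈ {26}
|BC| ∈ {29}
|AC| ∈ {√(1517)}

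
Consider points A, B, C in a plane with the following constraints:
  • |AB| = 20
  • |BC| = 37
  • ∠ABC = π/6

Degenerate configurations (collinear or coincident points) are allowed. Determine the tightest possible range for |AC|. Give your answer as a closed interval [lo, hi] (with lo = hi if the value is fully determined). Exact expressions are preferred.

|AB| ∈ {20}
|BC| ∈ {37}
|AC| ∈ {√(1769 - 740·√(3))}

|AC| = √(1769 - 740·√(3))  (≈ 22.0745)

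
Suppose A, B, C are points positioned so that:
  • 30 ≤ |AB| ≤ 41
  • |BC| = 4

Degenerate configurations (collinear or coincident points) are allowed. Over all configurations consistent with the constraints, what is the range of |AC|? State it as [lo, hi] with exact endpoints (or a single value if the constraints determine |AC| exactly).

|AC| ∈ [26, 45]  (≈ [26.0000, 45.0000])

|AB| ∈ [30, 41]
|BC| ∈ {4}
|AC| ∈ [26, 45]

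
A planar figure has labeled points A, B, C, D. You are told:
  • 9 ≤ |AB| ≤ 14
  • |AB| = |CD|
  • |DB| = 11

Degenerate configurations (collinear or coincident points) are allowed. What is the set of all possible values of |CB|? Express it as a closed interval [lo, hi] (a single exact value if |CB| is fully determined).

|AB| ∈ [9, 14]
|BD| ∈ {11}
|CD| ∈ [9, 14]
|AD| ∈ [0, 25]
|BC| ∈ [0, 25]
|AC| ∈ [0, 39]

|CB| ∈ [0, 25]  (≈ [0.0000, 25.0000])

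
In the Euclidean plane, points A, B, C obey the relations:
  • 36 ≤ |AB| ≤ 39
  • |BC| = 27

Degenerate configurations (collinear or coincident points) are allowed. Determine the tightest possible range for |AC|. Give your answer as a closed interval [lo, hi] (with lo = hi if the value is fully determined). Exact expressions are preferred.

|AC| ∈ [9, 66]  (≈ [9.0000, 66.0000])

|AB| ∈ [36, 39]
|BC| ∈ {27}
|AC| ∈ [9, 66]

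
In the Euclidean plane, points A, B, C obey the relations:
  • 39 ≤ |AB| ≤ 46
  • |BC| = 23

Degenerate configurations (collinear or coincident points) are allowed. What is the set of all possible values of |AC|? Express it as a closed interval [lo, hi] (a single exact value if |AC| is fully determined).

|AB| ∈ [39, 46]
|BC| ∈ {23}
|AC| ∈ [16, 69]

|AC| ∈ [16, 69]  (≈ [16.0000, 69.0000])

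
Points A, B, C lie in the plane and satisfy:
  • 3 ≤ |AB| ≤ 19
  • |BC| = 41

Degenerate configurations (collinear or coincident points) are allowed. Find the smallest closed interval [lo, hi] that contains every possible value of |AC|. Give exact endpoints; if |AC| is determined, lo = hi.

|AB| ∈ [3, 19]
|BC| ∈ {41}
|AC| ∈ [22, 60]

|AC| ∈ [22, 60]  (≈ [22.0000, 60.0000])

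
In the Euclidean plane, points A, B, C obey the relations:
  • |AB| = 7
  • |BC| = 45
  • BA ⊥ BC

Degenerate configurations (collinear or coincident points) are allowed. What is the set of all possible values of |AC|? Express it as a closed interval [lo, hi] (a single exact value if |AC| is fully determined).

|AB| ∈ {7}
|BC| ∈ {45}
|AC| ∈ {√(2074)}

|AC| = √(2074)  (≈ 45.5412)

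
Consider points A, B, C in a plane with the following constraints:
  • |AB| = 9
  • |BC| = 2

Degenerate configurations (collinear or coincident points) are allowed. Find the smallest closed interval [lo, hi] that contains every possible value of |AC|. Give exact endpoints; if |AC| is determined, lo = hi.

|AB| ∈ {9}
|BC| ∈ {2}
|AC| ∈ [7, 11]

|AC| ∈ [7, 11]  (≈ [7.0000, 11.0000])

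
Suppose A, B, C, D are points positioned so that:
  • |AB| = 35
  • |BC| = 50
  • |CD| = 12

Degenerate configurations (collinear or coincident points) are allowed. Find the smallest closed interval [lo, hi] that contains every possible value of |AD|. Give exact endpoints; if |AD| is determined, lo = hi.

|AB| ∈ {35}
|BC| ∈ {50}
|CD| ∈ {12}
|AC| ∈ [15, 85]
|BD| ∈ [38, 62]
|AD| ∈ [3, 97]

|AD| ∈ [3, 97]  (≈ [3.0000, 97.0000])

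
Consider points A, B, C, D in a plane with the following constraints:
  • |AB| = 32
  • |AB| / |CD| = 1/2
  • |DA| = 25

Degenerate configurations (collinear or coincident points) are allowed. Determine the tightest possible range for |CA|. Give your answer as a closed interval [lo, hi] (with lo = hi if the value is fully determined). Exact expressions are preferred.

|AB| ∈ {32}
|AD| ∈ {25}
|CD| ∈ {64}
|BD| ∈ [7, 57]
|AC| ∈ [39, 89]
|BC| ∈ [7, 121]

|CA| ∈ [39, 89]  (≈ [39.0000, 89.0000])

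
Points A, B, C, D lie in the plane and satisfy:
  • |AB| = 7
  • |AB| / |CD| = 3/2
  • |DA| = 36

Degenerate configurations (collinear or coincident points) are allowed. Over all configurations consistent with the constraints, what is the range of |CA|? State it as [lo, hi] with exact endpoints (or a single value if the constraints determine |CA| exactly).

|AB| ∈ {7}
|AD| ∈ {36}
|CD| ∈ {14/3}
|BD| ∈ [29, 43]
|AC| ∈ [94/3, 122/3]
|BC| ∈ [73/3, 143/3]

|CA| ∈ [94/3, 122/3]  (≈ [31.3333, 40.6667])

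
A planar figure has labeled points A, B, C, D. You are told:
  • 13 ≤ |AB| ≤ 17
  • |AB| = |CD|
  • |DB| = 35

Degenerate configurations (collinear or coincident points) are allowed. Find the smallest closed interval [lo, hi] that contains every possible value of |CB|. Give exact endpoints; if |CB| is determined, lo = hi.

|CB| ∈ [18, 52]  (≈ [18.0000, 52.0000])

|AB| ∈ [13, 17]
|BD| ∈ {35}
|CD| ∈ [13, 17]
|AD| ∈ [18, 52]
|BC| ∈ [18, 52]
|AC| ∈ [1, 69]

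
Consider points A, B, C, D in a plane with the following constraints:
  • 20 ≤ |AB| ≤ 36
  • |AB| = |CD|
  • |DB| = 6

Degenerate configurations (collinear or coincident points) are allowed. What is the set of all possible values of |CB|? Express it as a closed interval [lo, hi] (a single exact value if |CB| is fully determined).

|AB| ∈ [20, 36]
|BD| ∈ {6}
|CD| ∈ [20, 36]
|AD| ∈ [14, 42]
|BC| ∈ [14, 42]
|AC| ∈ [0, 78]

|CB| ∈ [14, 42]  (≈ [14.0000, 42.0000])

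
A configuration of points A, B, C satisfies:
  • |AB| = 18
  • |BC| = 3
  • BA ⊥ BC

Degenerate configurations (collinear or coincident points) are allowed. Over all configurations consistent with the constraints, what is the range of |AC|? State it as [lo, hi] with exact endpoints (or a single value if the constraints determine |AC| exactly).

|AB| ∈ {18}
|BC| ∈ {3}
|AC| ∈ {3·√(37)}

|AC| = 3·√(37)  (≈ 18.2483)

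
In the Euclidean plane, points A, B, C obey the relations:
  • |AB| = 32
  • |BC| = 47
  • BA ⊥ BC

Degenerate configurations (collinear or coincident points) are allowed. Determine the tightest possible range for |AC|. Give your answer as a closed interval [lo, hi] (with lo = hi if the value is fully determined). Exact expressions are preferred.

|AC| = √(3233)  (≈ 56.8595)

|AB| ∈ {32}
|BC| ∈ {47}
|AC| ∈ {√(3233)}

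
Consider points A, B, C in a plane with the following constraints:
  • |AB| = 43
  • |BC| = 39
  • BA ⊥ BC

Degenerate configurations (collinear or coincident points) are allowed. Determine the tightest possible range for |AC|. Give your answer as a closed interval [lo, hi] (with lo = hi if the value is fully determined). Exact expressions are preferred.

|AC| = √(3370)  (≈ 58.0517)

|AB| ∈ {43}
|BC| ∈ {39}
|AC| ∈ {√(3370)}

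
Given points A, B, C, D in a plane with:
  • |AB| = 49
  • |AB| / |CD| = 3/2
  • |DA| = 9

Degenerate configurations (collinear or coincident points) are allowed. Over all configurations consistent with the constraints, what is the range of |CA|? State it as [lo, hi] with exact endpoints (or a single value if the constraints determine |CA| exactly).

|CA| ∈ [71/3, 125/3]  (≈ [23.6667, 41.6667])

|AB| ∈ {49}
|AD| ∈ {9}
|CD| ∈ {98/3}
|BD| ∈ [40, 58]
|AC| ∈ [71/3, 125/3]
|BC| ∈ [22/3, 272/3]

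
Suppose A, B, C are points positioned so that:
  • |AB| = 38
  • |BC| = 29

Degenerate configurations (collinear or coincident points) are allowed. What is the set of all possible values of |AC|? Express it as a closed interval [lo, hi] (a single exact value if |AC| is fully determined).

|AC| ∈ [9, 67]  (≈ [9.0000, 67.0000])

|AB| ∈ {38}
|BC| ∈ {29}
|AC| ∈ [9, 67]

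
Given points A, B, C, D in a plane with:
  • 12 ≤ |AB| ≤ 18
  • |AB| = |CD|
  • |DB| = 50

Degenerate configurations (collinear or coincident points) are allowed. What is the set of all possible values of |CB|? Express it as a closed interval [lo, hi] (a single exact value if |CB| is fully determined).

|AB| ∈ [12, 18]
|BD| ∈ {50}
|CD| ∈ [12, 18]
|AD| ∈ [32, 68]
|BC| ∈ [32, 68]
|AC| ∈ [14, 86]

|CB| ∈ [32, 68]  (≈ [32.0000, 68.0000])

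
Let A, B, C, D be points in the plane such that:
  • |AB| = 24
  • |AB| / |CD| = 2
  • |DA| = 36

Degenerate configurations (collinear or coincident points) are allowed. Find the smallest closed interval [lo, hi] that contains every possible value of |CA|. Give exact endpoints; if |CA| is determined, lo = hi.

|AB| ∈ {24}
|AD| ∈ {36}
|CD| ∈ {12}
|BD| ∈ [12, 60]
|AC| ∈ [24, 48]
|BC| ∈ [0, 72]

|CA| ∈ [24, 48]  (≈ [24.0000, 48.0000])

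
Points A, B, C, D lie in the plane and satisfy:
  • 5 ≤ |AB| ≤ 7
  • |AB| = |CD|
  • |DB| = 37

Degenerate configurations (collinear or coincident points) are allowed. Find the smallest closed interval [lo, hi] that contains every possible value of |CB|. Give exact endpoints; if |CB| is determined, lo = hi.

|CB| ∈ [30, 44]  (≈ [30.0000, 44.0000])

|AB| ∈ [5, 7]
|BD| ∈ {37}
|CD| ∈ [5, 7]
|AD| ∈ [30, 44]
|BC| ∈ [30, 44]
|AC| ∈ [23, 51]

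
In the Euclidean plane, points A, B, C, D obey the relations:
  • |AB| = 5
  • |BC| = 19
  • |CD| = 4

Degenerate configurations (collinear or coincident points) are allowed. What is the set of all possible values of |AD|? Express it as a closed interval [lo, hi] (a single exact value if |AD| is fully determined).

|AD| ∈ [10, 28]  (≈ [10.0000, 28.0000])

|AB| ∈ {5}
|BC| ∈ {19}
|CD| ∈ {4}
|AC| ∈ [14, 24]
|BD| ∈ [15, 23]
|AD| ∈ [10, 28]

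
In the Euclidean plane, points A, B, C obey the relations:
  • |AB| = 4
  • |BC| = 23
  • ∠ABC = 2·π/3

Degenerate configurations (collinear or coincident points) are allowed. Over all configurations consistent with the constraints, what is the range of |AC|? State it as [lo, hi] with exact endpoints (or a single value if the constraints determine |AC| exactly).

|AC| = 7·√(13)  (≈ 25.2389)

|AB| ∈ {4}
|BC| ∈ {23}
|AC| ∈ {7·√(13)}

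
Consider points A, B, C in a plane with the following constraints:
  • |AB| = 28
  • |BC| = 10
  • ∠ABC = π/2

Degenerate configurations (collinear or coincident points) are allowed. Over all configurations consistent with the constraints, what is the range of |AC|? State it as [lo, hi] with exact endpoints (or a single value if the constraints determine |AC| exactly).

|AC| = 2·√(221)  (≈ 29.7321)

|AB| ∈ {28}
|BC| ∈ {10}
|AC| ∈ {2·√(221)}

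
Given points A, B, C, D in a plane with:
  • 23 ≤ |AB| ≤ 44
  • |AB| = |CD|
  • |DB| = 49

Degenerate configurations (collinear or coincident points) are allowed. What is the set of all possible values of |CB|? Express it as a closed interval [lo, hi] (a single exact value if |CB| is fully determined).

|CB| ∈ [5, 93]  (≈ [5.0000, 93.0000])

|AB| ∈ [23, 44]
|BD| ∈ {49}
|CD| ∈ [23, 44]
|AD| ∈ [5, 93]
|BC| ∈ [5, 93]
|AC| ∈ [0, 137]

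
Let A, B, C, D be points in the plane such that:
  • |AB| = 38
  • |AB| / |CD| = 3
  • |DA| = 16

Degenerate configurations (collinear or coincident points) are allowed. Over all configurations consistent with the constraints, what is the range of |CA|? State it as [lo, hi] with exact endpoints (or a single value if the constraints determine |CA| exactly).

|AB| ∈ {38}
|AD| ∈ {16}
|CD| ∈ {38/3}
|BD| ∈ [22, 54]
|AC| ∈ [10/3, 86/3]
|BC| ∈ [28/3, 200/3]

|CA| ∈ [10/3, 86/3]  (≈ [3.3333, 28.6667])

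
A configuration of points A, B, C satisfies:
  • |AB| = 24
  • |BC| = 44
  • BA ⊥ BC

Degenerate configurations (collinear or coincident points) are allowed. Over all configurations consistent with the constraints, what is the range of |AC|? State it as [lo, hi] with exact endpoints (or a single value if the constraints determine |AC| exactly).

|AC| = 4·√(157)  (≈ 50.1199)

|AB| ∈ {24}
|BC| ∈ {44}
|AC| ∈ {4·√(157)}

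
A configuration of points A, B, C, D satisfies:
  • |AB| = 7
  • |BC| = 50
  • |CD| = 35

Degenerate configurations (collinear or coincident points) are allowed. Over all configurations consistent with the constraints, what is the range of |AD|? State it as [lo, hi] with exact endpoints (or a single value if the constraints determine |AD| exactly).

|AD| ∈ [8, 92]  (≈ [8.0000, 92.0000])

|AB| ∈ {7}
|BC| ∈ {50}
|CD| ∈ {35}
|AC| ∈ [43, 57]
|BD| ∈ [15, 85]
|AD| ∈ [8, 92]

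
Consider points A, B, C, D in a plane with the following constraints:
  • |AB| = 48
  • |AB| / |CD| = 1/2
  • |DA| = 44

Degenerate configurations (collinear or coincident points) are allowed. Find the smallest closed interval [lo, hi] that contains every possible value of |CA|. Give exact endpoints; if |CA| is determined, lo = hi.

|AB| ∈ {48}
|AD| ∈ {44}
|CD| ∈ {96}
|BD| ∈ [4, 92]
|AC| ∈ [52, 140]
|BC| ∈ [4, 188]

|CA| ∈ [52, 140]  (≈ [52.0000, 140.0000])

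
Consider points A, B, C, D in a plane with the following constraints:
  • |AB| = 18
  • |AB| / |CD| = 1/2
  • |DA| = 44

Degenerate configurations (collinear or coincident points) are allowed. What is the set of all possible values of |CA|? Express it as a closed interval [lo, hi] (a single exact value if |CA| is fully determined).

|CA| ∈ [8, 80]  (≈ [8.0000, 80.0000])

|AB| ∈ {18}
|AD| ∈ {44}
|CD| ∈ {36}
|BD| ∈ [26, 62]
|AC| ∈ [8, 80]
|BC| ∈ [0, 98]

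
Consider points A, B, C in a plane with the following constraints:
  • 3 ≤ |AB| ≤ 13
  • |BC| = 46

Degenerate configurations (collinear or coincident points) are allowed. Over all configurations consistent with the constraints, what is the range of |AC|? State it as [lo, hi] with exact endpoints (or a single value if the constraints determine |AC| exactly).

|AC| ∈ [33, 59]  (≈ [33.0000, 59.0000])

|AB| ∈ [3, 13]
|BC| ∈ {46}
|AC| ∈ [33, 59]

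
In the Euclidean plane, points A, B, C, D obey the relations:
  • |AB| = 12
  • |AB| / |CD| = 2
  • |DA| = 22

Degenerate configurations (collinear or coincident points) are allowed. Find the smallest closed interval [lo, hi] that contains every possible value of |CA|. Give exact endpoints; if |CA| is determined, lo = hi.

|AB| ∈ {12}
|AD| ∈ {22}
|CD| ∈ {6}
|BD| ∈ [10, 34]
|AC| ∈ [16, 28]
|BC| ∈ [4, 40]

|CA| ∈ [16, 28]  (≈ [16.0000, 28.0000])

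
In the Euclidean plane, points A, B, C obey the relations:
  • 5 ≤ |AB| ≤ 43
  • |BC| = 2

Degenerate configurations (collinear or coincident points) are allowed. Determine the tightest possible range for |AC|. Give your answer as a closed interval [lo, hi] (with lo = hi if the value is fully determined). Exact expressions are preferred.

|AC| ∈ [3, 45]  (≈ [3.0000, 45.0000])

|AB| ∈ [5, 43]
|BC| ∈ {2}
|AC| ∈ [3, 45]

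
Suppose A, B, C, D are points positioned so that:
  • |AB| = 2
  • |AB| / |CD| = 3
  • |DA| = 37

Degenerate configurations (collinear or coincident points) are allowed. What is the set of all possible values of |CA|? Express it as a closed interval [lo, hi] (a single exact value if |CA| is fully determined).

|CA| ∈ [109/3, 113/3]  (≈ [36.3333, 37.6667])

|AB| ∈ {2}
|AD| ∈ {37}
|CD| ∈ {2/3}
|BD| ∈ [35, 39]
|AC| ∈ [109/3, 113/3]
|BC| ∈ [103/3, 119/3]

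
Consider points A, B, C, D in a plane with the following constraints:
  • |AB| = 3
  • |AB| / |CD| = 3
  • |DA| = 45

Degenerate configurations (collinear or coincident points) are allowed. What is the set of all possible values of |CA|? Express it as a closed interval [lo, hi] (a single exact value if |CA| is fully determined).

|AB| ∈ {3}
|AD| ∈ {45}
|CD| ∈ {1}
|BD| ∈ [42, 48]
|AC| ∈ [44, 46]
|BC| ∈ [41, 49]

|CA| ∈ [44, 46]  (≈ [44.0000, 46.0000])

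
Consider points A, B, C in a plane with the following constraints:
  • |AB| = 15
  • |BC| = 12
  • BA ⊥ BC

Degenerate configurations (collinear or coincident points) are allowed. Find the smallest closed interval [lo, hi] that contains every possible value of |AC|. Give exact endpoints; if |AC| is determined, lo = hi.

|AC| = 3·√(41)  (≈ 19.2094)

|AB| ∈ {15}
|BC| ∈ {12}
|AC| ∈ {3·√(41)}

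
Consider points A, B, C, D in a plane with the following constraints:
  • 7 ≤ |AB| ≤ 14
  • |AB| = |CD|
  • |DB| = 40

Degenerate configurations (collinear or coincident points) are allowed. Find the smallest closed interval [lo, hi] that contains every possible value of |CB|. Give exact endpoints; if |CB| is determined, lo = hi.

|CB| ∈ [26, 54]  (≈ [26.0000, 54.0000])

|AB| ∈ [7, 14]
|BD| ∈ {40}
|CD| ∈ [7, 14]
|AD| ∈ [26, 54]
|BC| ∈ [26, 54]
|AC| ∈ [12, 68]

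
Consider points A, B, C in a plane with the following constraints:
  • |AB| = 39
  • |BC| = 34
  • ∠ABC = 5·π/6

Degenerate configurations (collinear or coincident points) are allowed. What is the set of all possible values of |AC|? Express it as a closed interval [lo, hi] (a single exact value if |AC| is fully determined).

|AC| = √(1326·√(3) + 2677)  (≈ 70.5245)

|AB| ∈ {39}
|BC| ∈ {34}
|AC| ∈ {√(1326·√(3) + 2677)}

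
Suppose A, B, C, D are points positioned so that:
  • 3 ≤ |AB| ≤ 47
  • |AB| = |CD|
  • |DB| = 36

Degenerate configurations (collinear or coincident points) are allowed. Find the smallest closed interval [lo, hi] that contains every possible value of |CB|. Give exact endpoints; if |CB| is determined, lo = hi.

|CB| ∈ [0, 83]  (≈ [0.0000, 83.0000])

|AB| ∈ [3, 47]
|BD| ∈ {36}
|CD| ∈ [3, 47]
|AD| ∈ [0, 83]
|BC| ∈ [0, 83]
|AC| ∈ [0, 130]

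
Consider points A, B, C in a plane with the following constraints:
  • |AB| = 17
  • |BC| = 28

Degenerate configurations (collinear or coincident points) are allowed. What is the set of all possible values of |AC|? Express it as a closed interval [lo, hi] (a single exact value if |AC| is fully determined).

|AC| ∈ [11, 45]  (≈ [11.0000, 45.0000])

|AB| ∈ {17}
|BC| ∈ {28}
|AC| ∈ [11, 45]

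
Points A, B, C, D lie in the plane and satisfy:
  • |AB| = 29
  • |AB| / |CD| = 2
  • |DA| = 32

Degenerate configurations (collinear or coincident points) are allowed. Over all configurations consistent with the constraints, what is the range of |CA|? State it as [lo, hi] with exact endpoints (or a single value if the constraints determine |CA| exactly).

|AB| ∈ {29}
|AD| ∈ {32}
|CD| ∈ {29/2}
|BD| ∈ [3, 61]
|AC| ∈ [35/2, 93/2]
|BC| ∈ [0, 151/2]

|CA| ∈ [35/2, 93/2]  (≈ [17.5000, 46.5000])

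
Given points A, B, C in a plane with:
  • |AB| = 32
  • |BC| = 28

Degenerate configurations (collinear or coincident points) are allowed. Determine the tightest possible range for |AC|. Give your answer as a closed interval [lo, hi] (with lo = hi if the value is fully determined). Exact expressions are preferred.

|AC| ∈ [4, 60]  (≈ [4.0000, 60.0000])

|AB| ∈ {32}
|BC| ∈ {28}
|AC| ∈ [4, 60]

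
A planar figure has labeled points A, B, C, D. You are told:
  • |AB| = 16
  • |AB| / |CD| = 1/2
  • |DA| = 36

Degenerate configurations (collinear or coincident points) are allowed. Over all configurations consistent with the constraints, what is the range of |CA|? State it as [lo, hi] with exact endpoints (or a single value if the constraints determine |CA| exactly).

|CA| ∈ [4, 68]  (≈ [4.0000, 68.0000])

|AB| ∈ {16}
|AD| ∈ {36}
|CD| ∈ {32}
|BD| ∈ [20, 52]
|AC| ∈ [4, 68]
|BC| ∈ [0, 84]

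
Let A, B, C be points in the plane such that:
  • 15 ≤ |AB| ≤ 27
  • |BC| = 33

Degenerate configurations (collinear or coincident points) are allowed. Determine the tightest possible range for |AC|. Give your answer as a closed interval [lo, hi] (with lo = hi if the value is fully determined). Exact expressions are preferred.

|AB| ∈ [15, 27]
|BC| ∈ {33}
|AC| ∈ [6, 60]

|AC| ∈ [6, 60]  (≈ [6.0000, 60.0000])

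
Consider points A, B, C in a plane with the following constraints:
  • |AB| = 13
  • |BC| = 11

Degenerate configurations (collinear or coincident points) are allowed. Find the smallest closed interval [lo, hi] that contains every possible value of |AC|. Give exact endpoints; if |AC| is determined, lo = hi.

|AC| ∈ [2, 24]  (≈ [2.0000, 24.0000])

|AB| ∈ {13}
|BC| ∈ {11}
|AC| ∈ [2, 24]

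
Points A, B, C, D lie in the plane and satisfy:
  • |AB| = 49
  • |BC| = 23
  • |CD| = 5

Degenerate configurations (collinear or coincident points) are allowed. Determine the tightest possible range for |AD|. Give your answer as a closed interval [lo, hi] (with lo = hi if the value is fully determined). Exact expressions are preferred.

|AD| ∈ [21, 77]  (≈ [21.0000, 77.0000])

|AB| ∈ {49}
|BC| ∈ {23}
|CD| ∈ {5}
|AC| ∈ [26, 72]
|BD| ∈ [18, 28]
|AD| ∈ [21, 77]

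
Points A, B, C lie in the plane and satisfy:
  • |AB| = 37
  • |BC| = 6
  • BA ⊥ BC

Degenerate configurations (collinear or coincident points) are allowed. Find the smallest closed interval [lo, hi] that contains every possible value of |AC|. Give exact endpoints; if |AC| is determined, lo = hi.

|AB| ∈ {37}
|BC| ∈ {6}
|AC| ∈ {√(1405)}

|AC| = √(1405)  (≈ 37.4833)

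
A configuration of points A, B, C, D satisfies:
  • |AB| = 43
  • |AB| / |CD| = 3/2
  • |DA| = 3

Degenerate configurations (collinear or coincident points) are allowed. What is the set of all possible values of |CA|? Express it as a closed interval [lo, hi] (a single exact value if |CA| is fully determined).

|CA| ∈ [77/3, 95/3]  (≈ [25.6667, 31.6667])

|AB| ∈ {43}
|AD| ∈ {3}
|CD| ∈ {86/3}
|BD| ∈ [40, 46]
|AC| ∈ [77/3, 95/3]
|BC| ∈ [34/3, 224/3]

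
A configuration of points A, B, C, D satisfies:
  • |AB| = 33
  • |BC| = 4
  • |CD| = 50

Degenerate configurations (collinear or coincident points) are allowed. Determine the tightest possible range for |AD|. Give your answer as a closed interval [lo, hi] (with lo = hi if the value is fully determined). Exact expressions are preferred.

|AD| ∈ [13, 87]  (≈ [13.0000, 87.0000])

|AB| ∈ {33}
|BC| ∈ {4}
|CD| ∈ {50}
|AC| ∈ [29, 37]
|BD| ∈ [46, 54]
|AD| ∈ [13, 87]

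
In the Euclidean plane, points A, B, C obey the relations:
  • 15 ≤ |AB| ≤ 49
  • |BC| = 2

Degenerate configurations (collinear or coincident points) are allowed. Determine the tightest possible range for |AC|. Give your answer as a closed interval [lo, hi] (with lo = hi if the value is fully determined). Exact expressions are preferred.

|AC| ∈ [13, 51]  (≈ [13.0000, 51.0000])

|AB| ∈ [15, 49]
|BC| ∈ {2}
|AC| ∈ [13, 51]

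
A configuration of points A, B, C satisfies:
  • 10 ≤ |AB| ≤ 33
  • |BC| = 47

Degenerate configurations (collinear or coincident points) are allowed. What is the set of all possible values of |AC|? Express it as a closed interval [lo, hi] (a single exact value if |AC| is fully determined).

|AB| ∈ [10, 33]
|BC| ∈ {47}
|AC| ∈ [14, 80]

|AC| ∈ [14, 80]  (≈ [14.0000, 80.0000])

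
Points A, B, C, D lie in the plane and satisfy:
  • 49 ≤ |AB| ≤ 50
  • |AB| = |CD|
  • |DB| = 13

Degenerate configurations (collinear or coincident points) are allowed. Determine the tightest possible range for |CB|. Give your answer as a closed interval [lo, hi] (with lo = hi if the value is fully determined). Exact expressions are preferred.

|CB| ∈ [36, 63]  (≈ [36.0000, 63.0000])

|AB| ∈ [49, 50]
|BD| ∈ {13}
|CD| ∈ [49, 50]
|AD| ∈ [36, 63]
|BC| ∈ [36, 63]
|AC| ∈ [0, 113]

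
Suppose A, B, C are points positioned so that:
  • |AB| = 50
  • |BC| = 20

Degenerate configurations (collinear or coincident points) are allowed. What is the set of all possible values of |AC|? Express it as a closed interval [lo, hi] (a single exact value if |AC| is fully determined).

|AB| ∈ {50}
|BC| ∈ {20}
|AC| ∈ [30, 70]

|AC| ∈ [30, 70]  (≈ [30.0000, 70.0000])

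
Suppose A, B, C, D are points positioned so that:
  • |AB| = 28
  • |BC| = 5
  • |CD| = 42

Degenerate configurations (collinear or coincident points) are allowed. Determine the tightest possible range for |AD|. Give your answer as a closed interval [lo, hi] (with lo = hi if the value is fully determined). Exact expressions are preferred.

|AD| ∈ [9, 75]  (≈ [9.0000, 75.0000])

|AB| ∈ {28}
|BC| ∈ {5}
|CD| ∈ {42}
|AC| ∈ [23, 33]
|BD| ∈ [37, 47]
|AD| ∈ [9, 75]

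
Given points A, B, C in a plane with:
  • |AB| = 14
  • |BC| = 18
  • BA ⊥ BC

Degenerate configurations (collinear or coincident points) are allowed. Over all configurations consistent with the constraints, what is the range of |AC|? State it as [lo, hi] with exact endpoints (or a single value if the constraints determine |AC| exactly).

|AC| = 2·√(130)  (≈ 22.8035)

|AB| ∈ {14}
|BC| ∈ {18}
|AC| ∈ {2·√(130)}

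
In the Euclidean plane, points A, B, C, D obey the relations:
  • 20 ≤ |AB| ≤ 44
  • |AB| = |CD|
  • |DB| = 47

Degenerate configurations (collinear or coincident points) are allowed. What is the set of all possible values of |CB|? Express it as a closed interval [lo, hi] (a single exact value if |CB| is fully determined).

|CB| ∈ [3, 91]  (≈ [3.0000, 91.0000])

|AB| ∈ [20, 44]
|BD| ∈ {47}
|CD| ∈ [20, 44]
|AD| ∈ [3, 91]
|BC| ∈ [3, 91]
|AC| ∈ [0, 135]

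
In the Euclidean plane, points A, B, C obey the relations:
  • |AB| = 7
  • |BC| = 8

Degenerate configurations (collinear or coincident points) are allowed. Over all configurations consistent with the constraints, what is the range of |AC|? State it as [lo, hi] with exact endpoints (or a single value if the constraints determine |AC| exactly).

|AB| ∈ {7}
|BC| ∈ {8}
|AC| ∈ [1, 15]

|AC| ∈ [1, 15]  (≈ [1.0000, 15.0000])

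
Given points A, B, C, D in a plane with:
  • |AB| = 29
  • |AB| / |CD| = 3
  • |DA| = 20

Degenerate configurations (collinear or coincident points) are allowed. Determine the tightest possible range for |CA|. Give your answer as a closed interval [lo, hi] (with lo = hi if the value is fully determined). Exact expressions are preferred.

|AB| ∈ {29}
|AD| ∈ {20}
|CD| ∈ {29/3}
|BD| ∈ [9, 49]
|AC| ∈ [31/3, 89/3]
|BC| ∈ [0, 176/3]

|CA| ∈ [31/3, 89/3]  (≈ [10.3333, 29.6667])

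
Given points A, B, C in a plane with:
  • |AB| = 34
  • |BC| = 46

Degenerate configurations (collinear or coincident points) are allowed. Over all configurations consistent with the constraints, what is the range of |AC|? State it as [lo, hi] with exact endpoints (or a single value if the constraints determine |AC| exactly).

|AC| ∈ [12, 80]  (≈ [12.0000, 80.0000])

|AB| ∈ {34}
|BC| ∈ {46}
|AC| ∈ [12, 80]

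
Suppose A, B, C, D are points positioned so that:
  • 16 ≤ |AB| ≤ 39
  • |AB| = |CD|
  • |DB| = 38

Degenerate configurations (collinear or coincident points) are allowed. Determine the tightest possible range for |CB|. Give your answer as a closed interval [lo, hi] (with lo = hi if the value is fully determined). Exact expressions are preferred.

|CB| ∈ [0, 77]  (≈ [0.0000, 77.0000])

|AB| ∈ [16, 39]
|BD| ∈ {38}
|CD| ∈ [16, 39]
|AD| ∈ [0, 77]
|BC| ∈ [0, 77]
|AC| ∈ [0, 116]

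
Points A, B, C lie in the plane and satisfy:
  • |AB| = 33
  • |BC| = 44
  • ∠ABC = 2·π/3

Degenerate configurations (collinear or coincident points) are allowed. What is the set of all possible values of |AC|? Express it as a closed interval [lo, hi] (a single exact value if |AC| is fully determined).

|AB| ∈ {33}
|BC| ∈ {44}
|AC| ∈ {11·√(37)}

|AC| = 11·√(37)  (≈ 66.9104)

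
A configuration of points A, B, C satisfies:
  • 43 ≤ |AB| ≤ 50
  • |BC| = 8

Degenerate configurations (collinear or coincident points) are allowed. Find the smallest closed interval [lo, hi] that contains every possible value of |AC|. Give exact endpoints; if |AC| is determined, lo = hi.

|AC| ∈ [35, 58]  (≈ [35.0000, 58.0000])

|AB| ∈ [43, 50]
|BC| ∈ {8}
|AC| ∈ [35, 58]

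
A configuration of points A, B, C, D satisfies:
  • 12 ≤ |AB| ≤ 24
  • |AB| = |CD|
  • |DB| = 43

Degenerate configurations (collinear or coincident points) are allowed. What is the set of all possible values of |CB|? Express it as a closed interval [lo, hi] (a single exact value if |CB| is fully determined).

|AB| ∈ [12, 24]
|BD| ∈ {43}
|CD| ∈ [12, 24]
|AD| ∈ [19, 67]
|BC| ∈ [19, 67]
|AC| ∈ [0, 91]

|CB| ∈ [19, 67]  (≈ [19.0000, 67.0000])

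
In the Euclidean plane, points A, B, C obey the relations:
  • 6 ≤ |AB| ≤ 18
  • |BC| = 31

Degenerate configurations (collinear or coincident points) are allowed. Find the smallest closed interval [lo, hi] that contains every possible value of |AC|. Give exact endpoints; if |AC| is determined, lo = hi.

|AB| ∈ [6, 18]
|BC| ∈ {31}
|AC| ∈ [13, 49]

|AC| ∈ [13, 49]  (≈ [13.0000, 49.0000])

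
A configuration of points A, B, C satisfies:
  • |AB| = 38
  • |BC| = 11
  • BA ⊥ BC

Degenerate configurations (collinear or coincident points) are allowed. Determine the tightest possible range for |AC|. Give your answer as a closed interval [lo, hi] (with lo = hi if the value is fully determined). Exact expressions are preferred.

|AC| = √(1565)  (≈ 39.5601)

|AB| ∈ {38}
|BC| ∈ {11}
|AC| ∈ {√(1565)}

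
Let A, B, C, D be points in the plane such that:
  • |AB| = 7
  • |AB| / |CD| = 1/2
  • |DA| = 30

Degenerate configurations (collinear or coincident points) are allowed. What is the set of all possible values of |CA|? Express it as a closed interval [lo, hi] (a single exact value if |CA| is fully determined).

|AB| ∈ {7}
|AD| ∈ {30}
|CD| ∈ {14}
|BD| ∈ [23, 37]
|AC| ∈ [16, 44]
|BC| ∈ [9, 51]

|CA| ∈ [16, 44]  (≈ [16.0000, 44.0000])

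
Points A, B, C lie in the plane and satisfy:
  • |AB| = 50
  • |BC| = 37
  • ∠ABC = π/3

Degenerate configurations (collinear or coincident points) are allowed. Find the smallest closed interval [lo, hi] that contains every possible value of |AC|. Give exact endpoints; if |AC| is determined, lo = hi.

|AC| = √(2019)  (≈ 44.9333)

|AB| ∈ {50}
|BC| ∈ {37}
|AC| ∈ {√(2019)}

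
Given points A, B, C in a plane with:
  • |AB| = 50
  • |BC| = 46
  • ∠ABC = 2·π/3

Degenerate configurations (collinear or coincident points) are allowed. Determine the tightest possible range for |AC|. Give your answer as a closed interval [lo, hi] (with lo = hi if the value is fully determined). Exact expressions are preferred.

|AB| ∈ {50}
|BC| ∈ {46}
|AC| ∈ {2·√(1729)}

|AC| = 2·√(1729)  (≈ 83.1625)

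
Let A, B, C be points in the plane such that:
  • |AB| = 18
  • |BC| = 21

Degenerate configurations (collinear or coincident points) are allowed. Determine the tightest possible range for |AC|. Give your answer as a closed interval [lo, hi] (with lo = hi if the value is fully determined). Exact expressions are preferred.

|AB| ∈ {18}
|BC| ∈ {21}
|AC| ∈ [3, 39]

|AC| ∈ [3, 39]  (≈ [3.0000, 39.0000])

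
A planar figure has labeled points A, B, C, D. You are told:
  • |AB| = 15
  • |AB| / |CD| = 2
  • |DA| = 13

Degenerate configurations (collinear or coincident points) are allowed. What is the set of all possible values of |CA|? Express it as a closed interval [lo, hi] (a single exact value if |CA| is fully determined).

|CA| ∈ [11/2, 41/2]  (≈ [5.5000, 20.5000])

|AB| ∈ {15}
|AD| ∈ {13}
|CD| ∈ {15/2}
|BD| ∈ [2, 28]
|AC| ∈ [11/2, 41/2]
|BC| ∈ [0, 71/2]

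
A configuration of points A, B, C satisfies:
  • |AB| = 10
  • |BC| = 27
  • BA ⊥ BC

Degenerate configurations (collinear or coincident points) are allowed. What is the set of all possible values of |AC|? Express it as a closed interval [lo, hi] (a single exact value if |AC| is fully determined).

|AB| ∈ {10}
|BC| ∈ {27}
|AC| ∈ {√(829)}

|AC| = √(829)  (≈ 28.7924)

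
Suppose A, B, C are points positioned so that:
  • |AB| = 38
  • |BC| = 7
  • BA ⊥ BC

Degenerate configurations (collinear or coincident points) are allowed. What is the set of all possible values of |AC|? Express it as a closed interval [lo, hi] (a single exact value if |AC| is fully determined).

|AC| = √(1493)  (≈ 38.6394)

|AB| ∈ {38}
|BC| ∈ {7}
|AC| ∈ {√(1493)}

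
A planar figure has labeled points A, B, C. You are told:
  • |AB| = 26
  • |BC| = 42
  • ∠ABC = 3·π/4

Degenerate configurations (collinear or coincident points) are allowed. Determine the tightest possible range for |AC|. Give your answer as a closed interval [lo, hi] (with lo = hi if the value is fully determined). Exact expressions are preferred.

|AB| ∈ {26}
|BC| ∈ {42}
|AC| ∈ {2·√(273·√(2) + 610)}

|AC| = 2·√(273·√(2) + 610)  (≈ 63.1215)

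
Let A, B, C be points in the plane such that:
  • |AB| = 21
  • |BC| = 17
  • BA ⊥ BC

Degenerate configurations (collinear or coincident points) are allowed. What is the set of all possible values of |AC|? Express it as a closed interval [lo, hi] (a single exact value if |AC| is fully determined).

|AC| = √(730)  (≈ 27.0185)

|AB| ∈ {21}
|BC| ∈ {17}
|AC| ∈ {√(730)}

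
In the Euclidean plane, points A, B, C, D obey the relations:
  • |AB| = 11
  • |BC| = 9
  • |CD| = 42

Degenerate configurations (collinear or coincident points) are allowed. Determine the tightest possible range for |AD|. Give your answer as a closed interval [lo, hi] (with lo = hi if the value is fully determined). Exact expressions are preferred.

|AB| ∈ {11}
|BC| ∈ {9}
|CD| ∈ {42}
|AC| ∈ [2, 20]
|BD| ∈ [33, 51]
|AD| ∈ [22, 62]

|AD| ∈ [22, 62]  (≈ [22.0000, 62.0000])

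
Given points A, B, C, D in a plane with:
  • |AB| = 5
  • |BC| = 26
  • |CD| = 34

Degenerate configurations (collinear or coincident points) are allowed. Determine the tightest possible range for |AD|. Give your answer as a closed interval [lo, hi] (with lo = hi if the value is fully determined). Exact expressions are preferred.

|AD| ∈ [3, 65]  (≈ [3.0000, 65.0000])

|AB| ∈ {5}
|BC| ∈ {26}
|CD| ∈ {34}
|AC| ∈ [21, 31]
|BD| ∈ [8, 60]
|AD| ∈ [3, 65]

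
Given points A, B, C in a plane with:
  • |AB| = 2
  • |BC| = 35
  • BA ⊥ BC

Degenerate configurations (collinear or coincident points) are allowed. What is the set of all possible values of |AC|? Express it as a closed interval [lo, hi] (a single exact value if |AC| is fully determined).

|AC| = √(1229)  (≈ 35.0571)

|AB| ∈ {2}
|BC| ∈ {35}
|AC| ∈ {√(1229)}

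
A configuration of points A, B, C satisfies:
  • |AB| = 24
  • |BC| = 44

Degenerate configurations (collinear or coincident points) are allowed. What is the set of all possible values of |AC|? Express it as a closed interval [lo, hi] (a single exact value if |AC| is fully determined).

|AB| ∈ {24}
|BC| ∈ {44}
|AC| ∈ [20, 68]

|AC| ∈ [20, 68]  (≈ [20.0000, 68.0000])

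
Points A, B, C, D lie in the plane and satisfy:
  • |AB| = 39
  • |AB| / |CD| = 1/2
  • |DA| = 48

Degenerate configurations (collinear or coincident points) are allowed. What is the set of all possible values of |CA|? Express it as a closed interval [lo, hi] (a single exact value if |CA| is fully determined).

|AB| ∈ {39}
|AD| ∈ {48}
|CD| ∈ {78}
|BD| ∈ [9, 87]
|AC| ∈ [30, 126]
|BC| ∈ [0, 165]

|CA| ∈ [30, 126]  (≈ [30.0000, 126.0000])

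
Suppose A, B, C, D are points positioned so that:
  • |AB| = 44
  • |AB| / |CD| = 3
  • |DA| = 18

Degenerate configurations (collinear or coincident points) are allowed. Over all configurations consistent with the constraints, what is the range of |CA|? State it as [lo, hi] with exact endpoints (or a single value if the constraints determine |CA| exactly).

|CA| ∈ [10/3, 98/3]  (≈ [3.3333, 32.6667])

|AB| ∈ {44}
|AD| ∈ {18}
|CD| ∈ {44/3}
|BD| ∈ [26, 62]
|AC| ∈ [10/3, 98/3]
|BC| ∈ [34/3, 230/3]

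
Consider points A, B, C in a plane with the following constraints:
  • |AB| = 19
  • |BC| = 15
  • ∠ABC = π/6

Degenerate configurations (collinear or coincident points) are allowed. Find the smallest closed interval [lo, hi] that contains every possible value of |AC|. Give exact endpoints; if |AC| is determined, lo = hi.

|AC| = √(586 - 285·√(3))  (≈ 9.6107)

|AB| ∈ {19}
|BC| ∈ {15}
|AC| ∈ {√(586 - 285·√(3))}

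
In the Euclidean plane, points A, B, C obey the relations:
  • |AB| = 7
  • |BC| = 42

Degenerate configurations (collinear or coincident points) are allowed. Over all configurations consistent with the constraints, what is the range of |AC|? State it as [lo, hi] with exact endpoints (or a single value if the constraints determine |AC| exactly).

|AC| ∈ [35, 49]  (≈ [35.0000, 49.0000])

|AB| ∈ {7}
|BC| ∈ {42}
|AC| ∈ [35, 49]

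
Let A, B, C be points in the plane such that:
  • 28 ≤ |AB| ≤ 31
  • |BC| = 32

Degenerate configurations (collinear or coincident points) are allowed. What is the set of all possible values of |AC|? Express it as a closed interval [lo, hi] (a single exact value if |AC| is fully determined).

|AB| ∈ [28, 31]
|BC| ∈ {32}
|AC| ∈ [1, 63]

|AC| ∈ [1, 63]  (≈ [1.0000, 63.0000])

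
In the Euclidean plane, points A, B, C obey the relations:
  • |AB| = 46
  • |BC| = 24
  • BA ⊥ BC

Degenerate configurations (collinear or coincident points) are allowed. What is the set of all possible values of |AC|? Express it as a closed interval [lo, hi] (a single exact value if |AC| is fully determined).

|AC| = 2·√(673)  (≈ 51.8845)

|AB| ∈ {46}
|BC| ∈ {24}
|AC| ∈ {2·√(673)}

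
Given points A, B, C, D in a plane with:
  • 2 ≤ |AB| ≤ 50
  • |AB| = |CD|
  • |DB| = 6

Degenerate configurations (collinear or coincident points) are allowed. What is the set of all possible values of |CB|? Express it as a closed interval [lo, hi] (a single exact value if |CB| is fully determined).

|AB| ∈ [2, 50]
|BD| ∈ {6}
|CD| ∈ [2, 50]
|AD| ∈ [0, 56]
|BC| ∈ [0, 56]
|AC| ∈ [0, 106]

|CB| ∈ [0, 56]  (≈ [0.0000, 56.0000])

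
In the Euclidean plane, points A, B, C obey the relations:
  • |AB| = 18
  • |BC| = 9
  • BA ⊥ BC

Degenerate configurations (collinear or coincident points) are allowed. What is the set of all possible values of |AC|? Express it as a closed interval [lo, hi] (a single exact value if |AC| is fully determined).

|AB| ∈ {18}
|BC| ∈ {9}
|AC| ∈ {9·√(5)}

|AC| = 9·√(5)  (≈ 20.1246)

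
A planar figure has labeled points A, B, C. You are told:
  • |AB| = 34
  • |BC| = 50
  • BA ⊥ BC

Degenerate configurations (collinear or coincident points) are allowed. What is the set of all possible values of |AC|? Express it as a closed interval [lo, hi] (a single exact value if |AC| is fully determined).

|AC| = 2·√(914)  (≈ 60.4649)

|AB| ∈ {34}
|BC| ∈ {50}
|AC| ∈ {2·√(914)}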